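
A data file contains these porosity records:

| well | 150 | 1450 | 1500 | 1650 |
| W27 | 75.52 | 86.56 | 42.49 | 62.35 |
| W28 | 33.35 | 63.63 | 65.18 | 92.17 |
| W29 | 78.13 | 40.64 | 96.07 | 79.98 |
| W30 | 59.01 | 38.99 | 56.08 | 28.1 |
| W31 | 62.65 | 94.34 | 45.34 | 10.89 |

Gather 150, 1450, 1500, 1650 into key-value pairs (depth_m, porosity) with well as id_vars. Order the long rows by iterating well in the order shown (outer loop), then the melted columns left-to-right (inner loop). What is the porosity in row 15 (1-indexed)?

20 rows total (5 × 4). Row 15: index ⌊(15-1)/4⌋ = 3 into well → W30; (15-1) mod 4 = 2 into the melted columns → 1500.
So row 15 is (W30, 1500, 56.08); porosity = 56.08.

56.08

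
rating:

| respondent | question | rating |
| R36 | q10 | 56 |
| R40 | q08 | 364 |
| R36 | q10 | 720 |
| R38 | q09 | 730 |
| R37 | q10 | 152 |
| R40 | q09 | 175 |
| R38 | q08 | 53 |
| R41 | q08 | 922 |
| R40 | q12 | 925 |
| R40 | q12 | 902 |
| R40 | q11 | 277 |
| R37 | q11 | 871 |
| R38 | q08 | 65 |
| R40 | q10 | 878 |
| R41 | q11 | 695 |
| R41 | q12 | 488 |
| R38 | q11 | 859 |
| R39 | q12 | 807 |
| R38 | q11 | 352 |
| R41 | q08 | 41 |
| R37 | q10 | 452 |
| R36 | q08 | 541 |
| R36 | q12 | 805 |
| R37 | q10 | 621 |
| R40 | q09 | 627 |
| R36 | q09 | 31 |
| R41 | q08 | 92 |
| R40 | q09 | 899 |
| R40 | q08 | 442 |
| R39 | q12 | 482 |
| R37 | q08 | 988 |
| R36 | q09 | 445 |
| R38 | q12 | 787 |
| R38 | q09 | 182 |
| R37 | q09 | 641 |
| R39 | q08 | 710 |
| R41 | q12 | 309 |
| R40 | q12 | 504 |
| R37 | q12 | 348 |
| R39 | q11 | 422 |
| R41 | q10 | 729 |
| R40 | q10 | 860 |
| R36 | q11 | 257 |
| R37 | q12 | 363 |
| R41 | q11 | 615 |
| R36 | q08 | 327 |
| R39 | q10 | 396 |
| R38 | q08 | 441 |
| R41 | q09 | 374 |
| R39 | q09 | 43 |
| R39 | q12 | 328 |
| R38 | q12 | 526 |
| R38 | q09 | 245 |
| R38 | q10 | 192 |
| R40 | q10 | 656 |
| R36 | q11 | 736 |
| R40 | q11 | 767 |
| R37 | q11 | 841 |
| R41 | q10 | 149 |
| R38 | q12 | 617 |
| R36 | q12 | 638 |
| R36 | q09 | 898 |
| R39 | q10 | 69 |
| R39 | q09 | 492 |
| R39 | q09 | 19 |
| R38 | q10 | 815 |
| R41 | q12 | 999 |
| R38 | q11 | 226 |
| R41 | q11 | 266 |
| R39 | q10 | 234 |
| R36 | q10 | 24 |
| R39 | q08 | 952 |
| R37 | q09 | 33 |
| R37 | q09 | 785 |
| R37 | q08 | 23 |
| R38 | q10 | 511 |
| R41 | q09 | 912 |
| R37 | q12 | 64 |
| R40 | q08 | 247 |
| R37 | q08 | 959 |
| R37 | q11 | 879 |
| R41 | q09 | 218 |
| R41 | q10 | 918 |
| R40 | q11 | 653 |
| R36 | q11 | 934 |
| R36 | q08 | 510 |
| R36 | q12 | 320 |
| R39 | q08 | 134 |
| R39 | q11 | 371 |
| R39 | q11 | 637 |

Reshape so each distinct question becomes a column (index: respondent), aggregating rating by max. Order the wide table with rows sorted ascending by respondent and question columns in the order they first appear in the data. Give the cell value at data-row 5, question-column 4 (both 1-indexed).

925

With rows sorted ascending by respondent, row 5 is respondent=R40. question columns in first-appearance order: q10, q08, q09, q12, q11; column 4 is q12.
Long rows with respondent=R40, question=q12: max(925, 902, 504) = 925.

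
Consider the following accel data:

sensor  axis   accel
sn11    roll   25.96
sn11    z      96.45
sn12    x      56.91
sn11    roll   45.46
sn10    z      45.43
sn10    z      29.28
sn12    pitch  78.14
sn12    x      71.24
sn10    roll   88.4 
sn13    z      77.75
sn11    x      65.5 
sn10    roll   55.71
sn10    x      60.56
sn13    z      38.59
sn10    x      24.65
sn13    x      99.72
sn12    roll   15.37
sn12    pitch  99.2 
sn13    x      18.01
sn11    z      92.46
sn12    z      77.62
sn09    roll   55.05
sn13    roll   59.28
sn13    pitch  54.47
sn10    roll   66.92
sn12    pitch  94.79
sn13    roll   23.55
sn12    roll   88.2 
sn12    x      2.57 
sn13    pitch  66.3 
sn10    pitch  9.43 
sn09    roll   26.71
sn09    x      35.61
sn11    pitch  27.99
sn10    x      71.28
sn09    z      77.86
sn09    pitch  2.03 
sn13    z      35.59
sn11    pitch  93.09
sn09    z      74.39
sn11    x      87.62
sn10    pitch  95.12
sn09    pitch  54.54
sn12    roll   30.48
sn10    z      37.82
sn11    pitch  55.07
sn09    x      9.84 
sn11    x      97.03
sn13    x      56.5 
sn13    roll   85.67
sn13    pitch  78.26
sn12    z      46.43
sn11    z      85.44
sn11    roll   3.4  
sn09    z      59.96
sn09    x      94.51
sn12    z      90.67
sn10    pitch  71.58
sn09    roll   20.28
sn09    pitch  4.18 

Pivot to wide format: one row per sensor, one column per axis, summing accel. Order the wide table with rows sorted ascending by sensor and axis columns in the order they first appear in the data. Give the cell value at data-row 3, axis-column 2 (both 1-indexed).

274.35

With rows sorted ascending by sensor, row 3 is sensor=sn11. axis columns in first-appearance order: roll, z, x, pitch; column 2 is z.
Long rows with sensor=sn11, axis=z: 96.45 + 92.46 + 85.44 = 274.35.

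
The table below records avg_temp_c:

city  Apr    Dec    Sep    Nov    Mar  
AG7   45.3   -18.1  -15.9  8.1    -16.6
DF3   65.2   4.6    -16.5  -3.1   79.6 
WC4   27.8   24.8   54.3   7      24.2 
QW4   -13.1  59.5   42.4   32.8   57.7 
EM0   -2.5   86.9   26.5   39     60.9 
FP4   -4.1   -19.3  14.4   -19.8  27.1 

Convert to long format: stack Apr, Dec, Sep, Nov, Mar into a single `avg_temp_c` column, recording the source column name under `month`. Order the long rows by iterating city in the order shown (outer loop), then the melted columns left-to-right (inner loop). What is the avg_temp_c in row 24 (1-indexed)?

39

30 rows total (6 × 5). Row 24: index ⌊(24-1)/5⌋ = 4 into city → EM0; (24-1) mod 5 = 3 into the melted columns → Nov.
So row 24 is (EM0, Nov, 39); avg_temp_c = 39.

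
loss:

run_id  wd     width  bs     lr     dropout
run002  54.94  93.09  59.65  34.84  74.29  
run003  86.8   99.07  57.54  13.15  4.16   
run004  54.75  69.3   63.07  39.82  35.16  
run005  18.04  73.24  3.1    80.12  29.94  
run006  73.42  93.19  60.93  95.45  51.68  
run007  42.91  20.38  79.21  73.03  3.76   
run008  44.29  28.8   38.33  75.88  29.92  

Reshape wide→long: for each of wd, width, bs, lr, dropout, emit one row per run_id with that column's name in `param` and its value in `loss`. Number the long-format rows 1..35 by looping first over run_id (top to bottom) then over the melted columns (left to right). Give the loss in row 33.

38.33

35 rows total (7 × 5). Row 33: index ⌊(33-1)/5⌋ = 6 into run_id → run008; (33-1) mod 5 = 2 into the melted columns → bs.
So row 33 is (run008, bs, 38.33); loss = 38.33.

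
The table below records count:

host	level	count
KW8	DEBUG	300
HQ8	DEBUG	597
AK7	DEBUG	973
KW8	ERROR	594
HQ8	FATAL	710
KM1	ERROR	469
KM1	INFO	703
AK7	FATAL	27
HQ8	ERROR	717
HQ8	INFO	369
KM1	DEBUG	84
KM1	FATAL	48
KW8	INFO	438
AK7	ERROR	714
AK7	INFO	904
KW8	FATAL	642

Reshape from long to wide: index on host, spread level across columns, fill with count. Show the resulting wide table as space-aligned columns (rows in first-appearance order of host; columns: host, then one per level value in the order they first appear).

host  DEBUG  ERROR  FATAL  INFO
KW8   300    594    642    438 
HQ8   597    717    710    369 
AK7   973    714    27     904 
KM1   84     469    48     703 

Columns: host plus the 4 distinct level values (DEBUG, ERROR, FATAL, INFO).
For example, row KW8 column DEBUG takes count=300 from the long row (KW8, DEBUG).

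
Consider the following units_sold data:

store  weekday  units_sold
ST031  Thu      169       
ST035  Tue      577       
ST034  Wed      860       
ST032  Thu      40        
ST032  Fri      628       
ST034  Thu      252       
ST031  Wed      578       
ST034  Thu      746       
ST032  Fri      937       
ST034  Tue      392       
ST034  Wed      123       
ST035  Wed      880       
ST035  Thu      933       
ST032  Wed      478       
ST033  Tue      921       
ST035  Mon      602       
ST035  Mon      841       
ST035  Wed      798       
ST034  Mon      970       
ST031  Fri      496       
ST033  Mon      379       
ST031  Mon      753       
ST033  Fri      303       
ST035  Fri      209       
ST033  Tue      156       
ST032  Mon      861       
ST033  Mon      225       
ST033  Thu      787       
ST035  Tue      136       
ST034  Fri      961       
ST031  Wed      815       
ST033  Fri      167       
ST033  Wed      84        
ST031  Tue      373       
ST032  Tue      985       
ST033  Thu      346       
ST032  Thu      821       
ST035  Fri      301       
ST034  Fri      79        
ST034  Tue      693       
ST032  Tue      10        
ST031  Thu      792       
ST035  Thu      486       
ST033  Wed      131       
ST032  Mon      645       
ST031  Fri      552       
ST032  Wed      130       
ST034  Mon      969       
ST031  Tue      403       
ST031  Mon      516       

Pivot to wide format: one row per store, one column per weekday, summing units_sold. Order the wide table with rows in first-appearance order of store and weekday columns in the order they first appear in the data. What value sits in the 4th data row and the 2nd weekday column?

With rows in first-appearance order of store, row 4 is store=ST032. weekday columns in first-appearance order: Thu, Tue, Wed, Fri, Mon; column 2 is Tue.
Long rows with store=ST032, weekday=Tue: 985 + 10 = 995.

995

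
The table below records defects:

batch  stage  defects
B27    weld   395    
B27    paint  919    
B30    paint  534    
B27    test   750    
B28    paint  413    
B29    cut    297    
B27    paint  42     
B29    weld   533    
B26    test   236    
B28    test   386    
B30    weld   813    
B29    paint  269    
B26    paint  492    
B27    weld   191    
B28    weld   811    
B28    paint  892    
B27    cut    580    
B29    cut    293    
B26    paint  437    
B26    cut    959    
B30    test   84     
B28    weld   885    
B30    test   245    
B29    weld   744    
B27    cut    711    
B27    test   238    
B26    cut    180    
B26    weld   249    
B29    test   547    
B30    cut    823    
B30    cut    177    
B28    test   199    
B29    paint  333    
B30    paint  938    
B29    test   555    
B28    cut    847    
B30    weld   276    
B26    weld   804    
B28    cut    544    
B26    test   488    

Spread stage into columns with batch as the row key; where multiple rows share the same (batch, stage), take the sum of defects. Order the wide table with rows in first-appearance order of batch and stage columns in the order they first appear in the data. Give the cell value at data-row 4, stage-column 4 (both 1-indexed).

With rows in first-appearance order of batch, row 4 is batch=B29. stage columns in first-appearance order: weld, paint, test, cut; column 4 is cut.
Long rows with batch=B29, stage=cut: 297 + 293 = 590.

590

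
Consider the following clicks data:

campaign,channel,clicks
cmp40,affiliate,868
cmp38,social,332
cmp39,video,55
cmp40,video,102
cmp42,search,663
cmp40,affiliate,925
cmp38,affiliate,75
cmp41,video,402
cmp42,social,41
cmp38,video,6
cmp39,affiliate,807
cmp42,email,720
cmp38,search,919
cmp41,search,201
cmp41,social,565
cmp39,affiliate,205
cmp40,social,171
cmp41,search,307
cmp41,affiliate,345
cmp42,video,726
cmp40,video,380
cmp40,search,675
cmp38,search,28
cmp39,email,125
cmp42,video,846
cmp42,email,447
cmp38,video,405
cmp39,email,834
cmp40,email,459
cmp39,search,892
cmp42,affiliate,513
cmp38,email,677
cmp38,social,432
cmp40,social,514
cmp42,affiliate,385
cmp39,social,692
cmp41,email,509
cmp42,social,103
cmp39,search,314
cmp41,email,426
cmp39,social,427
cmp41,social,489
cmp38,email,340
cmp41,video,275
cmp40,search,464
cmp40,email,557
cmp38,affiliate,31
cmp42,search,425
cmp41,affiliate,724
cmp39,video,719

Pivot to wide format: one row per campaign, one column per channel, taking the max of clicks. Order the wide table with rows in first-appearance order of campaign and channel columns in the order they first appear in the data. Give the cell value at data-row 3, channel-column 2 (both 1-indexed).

With rows in first-appearance order of campaign, row 3 is campaign=cmp39. channel columns in first-appearance order: affiliate, social, video, search, email; column 2 is social.
Long rows with campaign=cmp39, channel=social: max(692, 427) = 692.

692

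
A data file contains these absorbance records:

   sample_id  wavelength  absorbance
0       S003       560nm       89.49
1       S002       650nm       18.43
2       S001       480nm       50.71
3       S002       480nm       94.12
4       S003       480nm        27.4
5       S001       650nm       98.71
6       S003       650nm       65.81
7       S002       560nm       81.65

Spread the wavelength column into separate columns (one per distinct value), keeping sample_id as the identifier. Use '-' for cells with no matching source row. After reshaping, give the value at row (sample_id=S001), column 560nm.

No long-format row has sample_id=S001 and wavelength=560nm, so the cell is -.

-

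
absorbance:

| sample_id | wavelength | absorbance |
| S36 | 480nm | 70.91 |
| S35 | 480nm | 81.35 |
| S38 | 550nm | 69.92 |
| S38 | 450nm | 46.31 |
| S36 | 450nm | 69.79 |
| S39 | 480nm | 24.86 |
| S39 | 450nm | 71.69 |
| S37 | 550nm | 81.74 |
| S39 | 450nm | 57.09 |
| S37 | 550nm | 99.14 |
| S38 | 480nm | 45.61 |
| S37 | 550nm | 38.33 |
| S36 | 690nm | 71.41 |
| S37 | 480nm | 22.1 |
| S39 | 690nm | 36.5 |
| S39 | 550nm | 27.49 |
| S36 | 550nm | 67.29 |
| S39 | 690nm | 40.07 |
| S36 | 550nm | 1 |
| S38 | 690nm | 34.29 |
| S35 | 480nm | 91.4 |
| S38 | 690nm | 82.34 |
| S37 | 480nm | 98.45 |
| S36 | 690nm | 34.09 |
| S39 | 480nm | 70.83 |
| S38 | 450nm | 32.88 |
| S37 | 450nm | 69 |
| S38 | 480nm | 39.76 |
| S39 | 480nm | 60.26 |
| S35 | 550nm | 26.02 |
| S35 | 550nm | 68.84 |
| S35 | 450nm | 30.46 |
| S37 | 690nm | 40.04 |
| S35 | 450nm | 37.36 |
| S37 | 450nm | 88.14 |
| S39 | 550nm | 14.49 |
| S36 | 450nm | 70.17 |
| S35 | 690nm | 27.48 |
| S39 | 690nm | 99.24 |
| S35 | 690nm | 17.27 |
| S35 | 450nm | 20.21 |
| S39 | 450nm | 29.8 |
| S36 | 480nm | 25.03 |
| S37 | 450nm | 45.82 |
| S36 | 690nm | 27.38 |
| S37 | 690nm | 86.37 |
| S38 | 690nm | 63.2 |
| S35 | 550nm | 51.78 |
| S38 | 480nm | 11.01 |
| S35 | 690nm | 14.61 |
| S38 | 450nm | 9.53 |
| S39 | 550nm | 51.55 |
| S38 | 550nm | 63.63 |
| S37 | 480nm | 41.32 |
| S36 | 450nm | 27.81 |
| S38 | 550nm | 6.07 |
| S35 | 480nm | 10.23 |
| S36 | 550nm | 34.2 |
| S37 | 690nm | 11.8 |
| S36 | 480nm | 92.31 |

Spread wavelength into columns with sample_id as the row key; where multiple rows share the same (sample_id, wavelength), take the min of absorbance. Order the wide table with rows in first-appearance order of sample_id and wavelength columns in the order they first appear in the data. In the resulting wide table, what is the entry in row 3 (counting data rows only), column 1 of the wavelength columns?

11.01

With rows in first-appearance order of sample_id, row 3 is sample_id=S38. wavelength columns in first-appearance order: 480nm, 550nm, 450nm, 690nm; column 1 is 480nm.
Long rows with sample_id=S38, wavelength=480nm: min(45.61, 39.76, 11.01) = 11.01.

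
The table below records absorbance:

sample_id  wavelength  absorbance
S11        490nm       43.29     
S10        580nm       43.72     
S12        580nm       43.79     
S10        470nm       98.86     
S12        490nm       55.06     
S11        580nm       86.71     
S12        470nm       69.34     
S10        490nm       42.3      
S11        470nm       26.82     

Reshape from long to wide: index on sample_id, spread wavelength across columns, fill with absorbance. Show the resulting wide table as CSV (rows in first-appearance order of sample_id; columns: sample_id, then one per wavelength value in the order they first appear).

sample_id,490nm,580nm,470nm
S11,43.29,86.71,26.82
S10,42.3,43.72,98.86
S12,55.06,43.79,69.34

Columns: sample_id plus the 3 distinct wavelength values (490nm, 580nm, 470nm).
For example, row S11 column 490nm takes absorbance=43.29 from the long row (S11, 490nm).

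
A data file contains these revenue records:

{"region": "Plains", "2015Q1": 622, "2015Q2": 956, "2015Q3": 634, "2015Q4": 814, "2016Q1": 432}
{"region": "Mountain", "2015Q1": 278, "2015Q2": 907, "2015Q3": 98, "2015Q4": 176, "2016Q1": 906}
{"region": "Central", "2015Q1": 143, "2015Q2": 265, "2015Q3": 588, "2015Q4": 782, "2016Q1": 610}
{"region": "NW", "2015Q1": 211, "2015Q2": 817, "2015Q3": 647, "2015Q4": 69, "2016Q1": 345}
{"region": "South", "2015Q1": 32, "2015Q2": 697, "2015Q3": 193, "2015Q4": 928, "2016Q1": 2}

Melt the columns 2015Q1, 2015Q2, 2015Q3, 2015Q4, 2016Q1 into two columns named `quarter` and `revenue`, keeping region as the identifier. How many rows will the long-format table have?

5 region values × 5 melted columns = 25 rows.

25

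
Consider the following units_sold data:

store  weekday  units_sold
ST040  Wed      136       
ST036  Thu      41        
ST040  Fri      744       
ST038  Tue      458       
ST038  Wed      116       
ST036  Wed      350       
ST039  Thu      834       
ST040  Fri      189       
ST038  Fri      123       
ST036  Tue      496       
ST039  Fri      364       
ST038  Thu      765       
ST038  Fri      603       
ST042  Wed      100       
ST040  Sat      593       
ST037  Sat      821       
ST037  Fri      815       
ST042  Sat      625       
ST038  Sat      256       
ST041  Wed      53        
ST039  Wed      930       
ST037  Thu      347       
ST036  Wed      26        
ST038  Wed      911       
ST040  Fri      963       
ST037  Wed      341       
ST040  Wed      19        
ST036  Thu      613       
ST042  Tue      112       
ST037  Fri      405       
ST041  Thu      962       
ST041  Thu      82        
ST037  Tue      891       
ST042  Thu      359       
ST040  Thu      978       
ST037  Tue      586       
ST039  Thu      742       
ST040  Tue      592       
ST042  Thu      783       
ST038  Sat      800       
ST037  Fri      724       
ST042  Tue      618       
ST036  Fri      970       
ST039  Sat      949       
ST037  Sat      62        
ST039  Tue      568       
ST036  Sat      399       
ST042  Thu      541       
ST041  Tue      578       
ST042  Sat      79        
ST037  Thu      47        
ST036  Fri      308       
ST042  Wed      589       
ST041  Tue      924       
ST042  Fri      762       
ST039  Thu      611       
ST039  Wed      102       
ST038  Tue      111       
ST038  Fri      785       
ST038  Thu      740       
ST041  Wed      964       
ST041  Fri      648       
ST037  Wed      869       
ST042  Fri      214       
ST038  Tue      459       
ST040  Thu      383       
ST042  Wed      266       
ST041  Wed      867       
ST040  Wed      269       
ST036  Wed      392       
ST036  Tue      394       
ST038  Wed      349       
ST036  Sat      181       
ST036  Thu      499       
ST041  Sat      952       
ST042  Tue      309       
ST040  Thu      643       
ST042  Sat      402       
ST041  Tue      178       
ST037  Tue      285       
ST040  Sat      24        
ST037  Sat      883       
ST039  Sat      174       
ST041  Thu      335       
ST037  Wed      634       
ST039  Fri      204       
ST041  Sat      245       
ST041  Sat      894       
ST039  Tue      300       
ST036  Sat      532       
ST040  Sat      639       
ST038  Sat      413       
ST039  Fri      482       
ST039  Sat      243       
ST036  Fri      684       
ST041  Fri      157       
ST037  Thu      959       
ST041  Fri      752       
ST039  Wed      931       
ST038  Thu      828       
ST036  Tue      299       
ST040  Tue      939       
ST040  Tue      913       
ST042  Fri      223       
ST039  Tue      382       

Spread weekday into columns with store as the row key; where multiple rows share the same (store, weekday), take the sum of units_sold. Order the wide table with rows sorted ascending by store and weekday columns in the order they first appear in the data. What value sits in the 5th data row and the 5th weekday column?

With rows sorted ascending by store, row 5 is store=ST040. weekday columns in first-appearance order: Wed, Thu, Fri, Tue, Sat; column 5 is Sat.
Long rows with store=ST040, weekday=Sat: 593 + 24 + 639 = 1256.

1256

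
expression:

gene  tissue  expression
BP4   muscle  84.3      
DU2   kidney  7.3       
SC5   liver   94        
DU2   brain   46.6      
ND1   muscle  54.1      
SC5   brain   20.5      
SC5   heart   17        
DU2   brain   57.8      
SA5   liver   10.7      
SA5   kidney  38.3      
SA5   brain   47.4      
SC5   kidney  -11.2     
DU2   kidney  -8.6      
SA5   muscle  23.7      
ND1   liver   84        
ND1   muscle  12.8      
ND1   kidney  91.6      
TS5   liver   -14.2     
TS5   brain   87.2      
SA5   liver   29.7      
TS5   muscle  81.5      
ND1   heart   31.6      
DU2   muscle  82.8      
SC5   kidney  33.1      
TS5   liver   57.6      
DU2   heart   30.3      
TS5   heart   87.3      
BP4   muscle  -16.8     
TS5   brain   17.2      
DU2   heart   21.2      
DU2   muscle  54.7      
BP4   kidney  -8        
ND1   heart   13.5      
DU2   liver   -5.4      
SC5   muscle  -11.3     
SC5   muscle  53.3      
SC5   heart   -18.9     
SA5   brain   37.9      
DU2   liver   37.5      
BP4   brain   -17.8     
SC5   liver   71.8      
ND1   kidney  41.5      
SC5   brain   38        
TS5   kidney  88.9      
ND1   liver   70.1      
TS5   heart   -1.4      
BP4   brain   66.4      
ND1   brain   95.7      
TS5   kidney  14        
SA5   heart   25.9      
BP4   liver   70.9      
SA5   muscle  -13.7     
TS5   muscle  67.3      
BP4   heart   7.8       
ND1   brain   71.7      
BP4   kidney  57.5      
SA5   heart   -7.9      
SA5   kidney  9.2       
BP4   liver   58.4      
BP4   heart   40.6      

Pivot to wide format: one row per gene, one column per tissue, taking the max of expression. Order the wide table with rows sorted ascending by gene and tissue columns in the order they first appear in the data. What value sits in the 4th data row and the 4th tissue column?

With rows sorted ascending by gene, row 4 is gene=SA5. tissue columns in first-appearance order: muscle, kidney, liver, brain, heart; column 4 is brain.
Long rows with gene=SA5, tissue=brain: max(47.4, 37.9) = 47.4.

47.4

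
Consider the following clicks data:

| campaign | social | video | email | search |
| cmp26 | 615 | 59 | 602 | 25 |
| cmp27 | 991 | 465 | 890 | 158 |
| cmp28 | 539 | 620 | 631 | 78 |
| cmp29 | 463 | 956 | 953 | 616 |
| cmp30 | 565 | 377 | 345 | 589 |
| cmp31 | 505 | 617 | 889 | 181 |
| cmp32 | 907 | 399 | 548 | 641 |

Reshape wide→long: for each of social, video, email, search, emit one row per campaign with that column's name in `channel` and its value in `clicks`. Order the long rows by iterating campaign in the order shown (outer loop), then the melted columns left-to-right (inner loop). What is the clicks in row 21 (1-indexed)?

505

28 rows total (7 × 4). Row 21: index ⌊(21-1)/4⌋ = 5 into campaign → cmp31; (21-1) mod 4 = 0 into the melted columns → social.
So row 21 is (cmp31, social, 505); clicks = 505.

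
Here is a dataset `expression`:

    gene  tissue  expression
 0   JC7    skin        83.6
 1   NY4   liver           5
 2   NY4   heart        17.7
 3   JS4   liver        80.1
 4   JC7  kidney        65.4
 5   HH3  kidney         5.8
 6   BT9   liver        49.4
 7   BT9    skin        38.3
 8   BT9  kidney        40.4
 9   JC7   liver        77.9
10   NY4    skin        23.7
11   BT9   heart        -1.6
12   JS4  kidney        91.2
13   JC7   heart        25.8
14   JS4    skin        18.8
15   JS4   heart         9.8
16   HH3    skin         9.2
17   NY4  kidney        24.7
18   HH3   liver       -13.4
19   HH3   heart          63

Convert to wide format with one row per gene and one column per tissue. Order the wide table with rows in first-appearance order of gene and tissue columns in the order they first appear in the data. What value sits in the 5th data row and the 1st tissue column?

38.3

With rows in first-appearance order of gene, row 5 is gene=BT9. tissue columns in first-appearance order: skin, liver, heart, kidney; column 1 is skin.
Long rows with gene=BT9, tissue=skin: expression = 38.3.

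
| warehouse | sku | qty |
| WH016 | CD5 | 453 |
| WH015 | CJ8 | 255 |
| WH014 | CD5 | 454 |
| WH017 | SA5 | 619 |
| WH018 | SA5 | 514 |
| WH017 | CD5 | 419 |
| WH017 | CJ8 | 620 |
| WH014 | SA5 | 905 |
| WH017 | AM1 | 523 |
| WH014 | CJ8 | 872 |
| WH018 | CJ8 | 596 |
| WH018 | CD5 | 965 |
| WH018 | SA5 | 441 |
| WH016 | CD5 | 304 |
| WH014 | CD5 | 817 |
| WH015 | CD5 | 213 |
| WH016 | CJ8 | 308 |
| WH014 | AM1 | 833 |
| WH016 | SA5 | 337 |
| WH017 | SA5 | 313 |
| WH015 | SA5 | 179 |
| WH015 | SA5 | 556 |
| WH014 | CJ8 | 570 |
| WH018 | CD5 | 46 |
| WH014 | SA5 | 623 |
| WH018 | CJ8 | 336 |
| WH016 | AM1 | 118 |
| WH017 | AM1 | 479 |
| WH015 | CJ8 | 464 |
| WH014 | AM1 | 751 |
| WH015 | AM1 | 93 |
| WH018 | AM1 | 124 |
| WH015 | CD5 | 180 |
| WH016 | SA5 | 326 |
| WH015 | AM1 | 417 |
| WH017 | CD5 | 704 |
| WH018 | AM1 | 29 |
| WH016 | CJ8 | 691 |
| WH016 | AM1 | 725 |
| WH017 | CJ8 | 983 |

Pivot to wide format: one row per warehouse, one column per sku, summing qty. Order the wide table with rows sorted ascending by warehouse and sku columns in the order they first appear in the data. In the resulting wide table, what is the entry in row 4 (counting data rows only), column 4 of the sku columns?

1002

With rows sorted ascending by warehouse, row 4 is warehouse=WH017. sku columns in first-appearance order: CD5, CJ8, SA5, AM1; column 4 is AM1.
Long rows with warehouse=WH017, sku=AM1: 523 + 479 = 1002.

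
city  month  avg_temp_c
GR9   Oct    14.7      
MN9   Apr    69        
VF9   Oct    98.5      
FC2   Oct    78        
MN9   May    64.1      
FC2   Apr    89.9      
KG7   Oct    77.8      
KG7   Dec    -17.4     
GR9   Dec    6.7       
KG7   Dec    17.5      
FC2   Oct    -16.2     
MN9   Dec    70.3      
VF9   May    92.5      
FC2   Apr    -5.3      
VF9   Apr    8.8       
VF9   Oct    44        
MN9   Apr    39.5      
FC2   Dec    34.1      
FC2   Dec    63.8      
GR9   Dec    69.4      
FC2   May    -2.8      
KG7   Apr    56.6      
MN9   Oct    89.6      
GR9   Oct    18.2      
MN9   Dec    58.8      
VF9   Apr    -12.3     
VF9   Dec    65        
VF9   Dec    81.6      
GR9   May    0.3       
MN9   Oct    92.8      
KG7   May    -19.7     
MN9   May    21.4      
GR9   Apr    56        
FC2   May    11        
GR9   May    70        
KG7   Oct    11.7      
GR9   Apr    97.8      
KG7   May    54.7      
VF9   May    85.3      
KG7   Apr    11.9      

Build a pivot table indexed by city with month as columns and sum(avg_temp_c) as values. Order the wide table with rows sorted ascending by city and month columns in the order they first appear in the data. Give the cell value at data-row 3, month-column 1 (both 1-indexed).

89.5

With rows sorted ascending by city, row 3 is city=KG7. month columns in first-appearance order: Oct, Apr, May, Dec; column 1 is Oct.
Long rows with city=KG7, month=Oct: 77.8 + 11.7 = 89.5.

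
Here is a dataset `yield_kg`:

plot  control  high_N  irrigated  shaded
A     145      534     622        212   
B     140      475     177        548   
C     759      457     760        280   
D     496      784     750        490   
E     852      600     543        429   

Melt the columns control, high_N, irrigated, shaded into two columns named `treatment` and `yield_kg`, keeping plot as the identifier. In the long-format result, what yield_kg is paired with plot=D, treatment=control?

496

Unpivoting turns each (plot, wide-column) pair into one long row.
The wide cell at row D, column control holds 496, so the long row (D, control) has yield_kg=496.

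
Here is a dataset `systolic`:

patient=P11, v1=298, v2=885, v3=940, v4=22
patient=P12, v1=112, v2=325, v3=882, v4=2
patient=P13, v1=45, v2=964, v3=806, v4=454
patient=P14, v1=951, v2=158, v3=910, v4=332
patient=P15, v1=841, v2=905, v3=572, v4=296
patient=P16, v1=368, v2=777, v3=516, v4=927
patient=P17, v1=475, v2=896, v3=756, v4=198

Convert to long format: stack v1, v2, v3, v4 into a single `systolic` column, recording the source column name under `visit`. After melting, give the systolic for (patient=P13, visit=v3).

806

Unpivoting turns each (patient, wide-column) pair into one long row.
The wide cell at row P13, column v3 holds 806, so the long row (P13, v3) has systolic=806.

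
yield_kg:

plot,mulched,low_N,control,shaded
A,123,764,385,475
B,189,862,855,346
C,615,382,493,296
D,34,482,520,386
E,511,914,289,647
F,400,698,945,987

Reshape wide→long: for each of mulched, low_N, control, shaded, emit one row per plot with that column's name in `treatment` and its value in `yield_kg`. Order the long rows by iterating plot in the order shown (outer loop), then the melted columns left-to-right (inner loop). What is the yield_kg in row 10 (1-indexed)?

24 rows total (6 × 4). Row 10: index ⌊(10-1)/4⌋ = 2 into plot → C; (10-1) mod 4 = 1 into the melted columns → low_N.
So row 10 is (C, low_N, 382); yield_kg = 382.

382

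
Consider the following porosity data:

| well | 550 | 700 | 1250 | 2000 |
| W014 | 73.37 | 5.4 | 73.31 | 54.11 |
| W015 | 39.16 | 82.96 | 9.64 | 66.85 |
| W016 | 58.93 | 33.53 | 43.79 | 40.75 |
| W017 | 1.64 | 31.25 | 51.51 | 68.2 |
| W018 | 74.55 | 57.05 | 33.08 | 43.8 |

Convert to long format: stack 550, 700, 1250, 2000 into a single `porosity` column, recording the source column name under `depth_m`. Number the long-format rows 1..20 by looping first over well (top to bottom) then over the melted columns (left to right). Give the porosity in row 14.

20 rows total (5 × 4). Row 14: index ⌊(14-1)/4⌋ = 3 into well → W017; (14-1) mod 4 = 1 into the melted columns → 700.
So row 14 is (W017, 700, 31.25); porosity = 31.25.

31.25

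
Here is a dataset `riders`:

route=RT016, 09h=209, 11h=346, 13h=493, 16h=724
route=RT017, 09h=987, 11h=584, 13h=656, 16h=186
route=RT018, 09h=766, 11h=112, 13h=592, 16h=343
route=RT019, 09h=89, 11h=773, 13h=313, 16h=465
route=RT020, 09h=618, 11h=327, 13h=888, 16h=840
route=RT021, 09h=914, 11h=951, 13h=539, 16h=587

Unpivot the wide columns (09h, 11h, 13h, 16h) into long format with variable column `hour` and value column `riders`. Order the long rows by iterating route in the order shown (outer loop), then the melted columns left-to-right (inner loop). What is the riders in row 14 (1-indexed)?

773

24 rows total (6 × 4). Row 14: index ⌊(14-1)/4⌋ = 3 into route → RT019; (14-1) mod 4 = 1 into the melted columns → 11h.
So row 14 is (RT019, 11h, 773); riders = 773.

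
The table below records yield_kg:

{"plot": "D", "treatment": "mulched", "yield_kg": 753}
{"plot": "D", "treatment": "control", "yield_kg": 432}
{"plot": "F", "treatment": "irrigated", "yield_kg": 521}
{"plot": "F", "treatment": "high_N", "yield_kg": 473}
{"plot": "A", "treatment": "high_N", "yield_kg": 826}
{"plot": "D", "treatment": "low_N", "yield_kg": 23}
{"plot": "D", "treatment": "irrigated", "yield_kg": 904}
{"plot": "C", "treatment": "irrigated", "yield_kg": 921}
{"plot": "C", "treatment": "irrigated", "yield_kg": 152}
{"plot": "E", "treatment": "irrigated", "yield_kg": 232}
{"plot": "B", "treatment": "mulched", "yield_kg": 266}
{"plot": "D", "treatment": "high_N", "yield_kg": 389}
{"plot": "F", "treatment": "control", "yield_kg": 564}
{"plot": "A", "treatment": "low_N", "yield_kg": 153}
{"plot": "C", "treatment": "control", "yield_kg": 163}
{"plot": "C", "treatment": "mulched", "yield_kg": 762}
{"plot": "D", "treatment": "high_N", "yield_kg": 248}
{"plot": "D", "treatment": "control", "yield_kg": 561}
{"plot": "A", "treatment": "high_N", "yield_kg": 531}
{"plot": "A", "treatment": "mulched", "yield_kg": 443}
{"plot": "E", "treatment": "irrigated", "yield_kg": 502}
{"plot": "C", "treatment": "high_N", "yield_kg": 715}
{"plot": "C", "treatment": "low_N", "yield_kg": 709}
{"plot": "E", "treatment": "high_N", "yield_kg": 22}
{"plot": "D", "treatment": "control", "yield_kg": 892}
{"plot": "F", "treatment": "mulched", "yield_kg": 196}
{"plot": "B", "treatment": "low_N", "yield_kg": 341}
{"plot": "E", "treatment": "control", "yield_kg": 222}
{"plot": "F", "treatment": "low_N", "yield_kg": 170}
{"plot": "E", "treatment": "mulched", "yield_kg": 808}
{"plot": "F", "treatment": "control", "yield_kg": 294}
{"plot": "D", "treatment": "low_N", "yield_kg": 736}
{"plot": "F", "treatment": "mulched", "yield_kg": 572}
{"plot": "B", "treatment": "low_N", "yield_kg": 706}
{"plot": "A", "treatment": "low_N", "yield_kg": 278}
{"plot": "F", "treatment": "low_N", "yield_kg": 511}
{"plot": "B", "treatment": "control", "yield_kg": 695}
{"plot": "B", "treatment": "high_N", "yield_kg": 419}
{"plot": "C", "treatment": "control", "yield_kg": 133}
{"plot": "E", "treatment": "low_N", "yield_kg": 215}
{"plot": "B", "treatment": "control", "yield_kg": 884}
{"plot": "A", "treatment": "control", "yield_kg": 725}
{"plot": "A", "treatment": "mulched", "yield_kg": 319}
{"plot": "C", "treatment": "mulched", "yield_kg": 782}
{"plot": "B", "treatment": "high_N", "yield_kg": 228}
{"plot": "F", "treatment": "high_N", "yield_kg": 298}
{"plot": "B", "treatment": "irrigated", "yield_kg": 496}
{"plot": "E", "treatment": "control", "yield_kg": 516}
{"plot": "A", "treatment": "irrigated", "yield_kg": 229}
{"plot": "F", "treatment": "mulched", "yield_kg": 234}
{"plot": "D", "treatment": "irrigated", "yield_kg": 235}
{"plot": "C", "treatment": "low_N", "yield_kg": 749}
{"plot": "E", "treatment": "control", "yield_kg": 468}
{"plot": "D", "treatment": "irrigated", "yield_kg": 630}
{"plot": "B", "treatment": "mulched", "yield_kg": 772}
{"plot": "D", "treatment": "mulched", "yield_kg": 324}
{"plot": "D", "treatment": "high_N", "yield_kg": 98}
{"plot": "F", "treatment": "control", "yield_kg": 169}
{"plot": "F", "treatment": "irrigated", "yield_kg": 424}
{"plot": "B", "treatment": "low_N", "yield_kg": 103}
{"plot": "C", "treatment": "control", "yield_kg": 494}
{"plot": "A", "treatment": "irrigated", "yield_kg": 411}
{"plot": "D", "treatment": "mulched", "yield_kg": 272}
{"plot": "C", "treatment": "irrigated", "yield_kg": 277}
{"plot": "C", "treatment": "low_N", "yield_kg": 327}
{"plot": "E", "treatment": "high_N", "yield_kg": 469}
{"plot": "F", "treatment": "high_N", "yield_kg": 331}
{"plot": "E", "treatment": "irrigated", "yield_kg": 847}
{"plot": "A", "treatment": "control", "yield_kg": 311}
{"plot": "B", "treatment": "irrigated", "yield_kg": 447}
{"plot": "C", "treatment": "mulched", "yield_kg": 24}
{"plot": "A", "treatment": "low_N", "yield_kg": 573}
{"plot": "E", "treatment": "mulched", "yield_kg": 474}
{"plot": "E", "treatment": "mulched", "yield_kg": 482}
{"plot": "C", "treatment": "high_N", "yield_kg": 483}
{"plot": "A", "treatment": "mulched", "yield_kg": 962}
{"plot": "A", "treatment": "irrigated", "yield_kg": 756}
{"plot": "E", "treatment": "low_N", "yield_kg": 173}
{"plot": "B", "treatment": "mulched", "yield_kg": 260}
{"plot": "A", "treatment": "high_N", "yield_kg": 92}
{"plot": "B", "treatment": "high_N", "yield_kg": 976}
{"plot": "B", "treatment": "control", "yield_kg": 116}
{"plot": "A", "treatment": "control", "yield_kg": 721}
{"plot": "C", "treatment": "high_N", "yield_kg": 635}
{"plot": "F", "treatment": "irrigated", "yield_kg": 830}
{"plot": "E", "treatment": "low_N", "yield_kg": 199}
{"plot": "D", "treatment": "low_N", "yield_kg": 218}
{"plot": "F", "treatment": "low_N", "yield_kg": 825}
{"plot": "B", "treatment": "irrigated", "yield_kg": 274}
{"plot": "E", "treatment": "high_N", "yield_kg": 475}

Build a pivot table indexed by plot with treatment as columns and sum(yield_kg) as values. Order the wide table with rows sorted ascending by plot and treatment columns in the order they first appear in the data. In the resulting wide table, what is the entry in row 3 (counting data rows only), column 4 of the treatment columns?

With rows sorted ascending by plot, row 3 is plot=C. treatment columns in first-appearance order: mulched, control, irrigated, high_N, low_N; column 4 is high_N.
Long rows with plot=C, treatment=high_N: 715 + 483 + 635 = 1833.

1833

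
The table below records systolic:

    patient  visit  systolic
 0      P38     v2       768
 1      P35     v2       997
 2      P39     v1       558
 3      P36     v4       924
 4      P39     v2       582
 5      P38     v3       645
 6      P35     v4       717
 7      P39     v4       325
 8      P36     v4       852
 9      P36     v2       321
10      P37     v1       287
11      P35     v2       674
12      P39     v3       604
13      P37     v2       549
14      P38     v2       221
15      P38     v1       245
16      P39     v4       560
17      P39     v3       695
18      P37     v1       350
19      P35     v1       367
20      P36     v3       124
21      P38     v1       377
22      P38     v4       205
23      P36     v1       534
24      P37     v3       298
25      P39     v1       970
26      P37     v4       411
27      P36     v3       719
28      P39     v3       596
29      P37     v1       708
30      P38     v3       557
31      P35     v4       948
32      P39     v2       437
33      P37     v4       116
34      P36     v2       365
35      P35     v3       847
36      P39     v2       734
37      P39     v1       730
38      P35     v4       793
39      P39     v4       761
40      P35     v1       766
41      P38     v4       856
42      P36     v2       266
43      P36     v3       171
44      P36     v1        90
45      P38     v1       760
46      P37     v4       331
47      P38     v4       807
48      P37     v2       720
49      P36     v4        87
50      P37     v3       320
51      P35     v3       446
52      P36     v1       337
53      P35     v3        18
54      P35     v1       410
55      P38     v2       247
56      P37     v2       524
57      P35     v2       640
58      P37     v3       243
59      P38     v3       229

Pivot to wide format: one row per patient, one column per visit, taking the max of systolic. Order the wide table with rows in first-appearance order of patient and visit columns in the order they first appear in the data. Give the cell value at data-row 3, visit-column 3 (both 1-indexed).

With rows in first-appearance order of patient, row 3 is patient=P39. visit columns in first-appearance order: v2, v1, v4, v3; column 3 is v4.
Long rows with patient=P39, visit=v4: max(325, 560, 761) = 761.

761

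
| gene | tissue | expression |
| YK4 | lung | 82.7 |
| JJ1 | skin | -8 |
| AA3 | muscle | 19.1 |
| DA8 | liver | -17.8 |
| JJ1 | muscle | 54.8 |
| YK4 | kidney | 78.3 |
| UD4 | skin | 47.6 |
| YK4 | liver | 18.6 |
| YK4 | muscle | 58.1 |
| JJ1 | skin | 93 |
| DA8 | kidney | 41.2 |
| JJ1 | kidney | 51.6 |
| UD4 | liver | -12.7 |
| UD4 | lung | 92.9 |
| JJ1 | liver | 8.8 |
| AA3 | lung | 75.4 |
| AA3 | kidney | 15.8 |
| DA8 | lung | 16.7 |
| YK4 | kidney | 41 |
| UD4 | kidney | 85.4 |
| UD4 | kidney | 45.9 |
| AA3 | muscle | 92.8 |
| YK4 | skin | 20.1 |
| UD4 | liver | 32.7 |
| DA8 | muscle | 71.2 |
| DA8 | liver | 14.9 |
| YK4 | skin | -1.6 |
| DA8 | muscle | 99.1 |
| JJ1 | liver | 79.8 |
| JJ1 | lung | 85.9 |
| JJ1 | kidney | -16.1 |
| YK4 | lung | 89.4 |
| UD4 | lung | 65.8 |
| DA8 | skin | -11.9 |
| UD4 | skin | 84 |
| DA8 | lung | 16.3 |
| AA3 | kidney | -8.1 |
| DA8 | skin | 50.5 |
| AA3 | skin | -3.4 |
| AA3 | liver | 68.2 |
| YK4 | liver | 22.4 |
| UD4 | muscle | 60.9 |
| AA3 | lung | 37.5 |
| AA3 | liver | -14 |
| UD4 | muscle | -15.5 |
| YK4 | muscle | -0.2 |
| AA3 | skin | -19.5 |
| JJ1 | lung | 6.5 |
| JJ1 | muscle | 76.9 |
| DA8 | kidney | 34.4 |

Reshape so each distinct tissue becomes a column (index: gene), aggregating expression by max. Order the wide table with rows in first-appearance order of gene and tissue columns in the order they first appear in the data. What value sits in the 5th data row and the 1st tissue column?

With rows in first-appearance order of gene, row 5 is gene=UD4. tissue columns in first-appearance order: lung, skin, muscle, liver, kidney; column 1 is lung.
Long rows with gene=UD4, tissue=lung: max(92.9, 65.8) = 92.9.

92.9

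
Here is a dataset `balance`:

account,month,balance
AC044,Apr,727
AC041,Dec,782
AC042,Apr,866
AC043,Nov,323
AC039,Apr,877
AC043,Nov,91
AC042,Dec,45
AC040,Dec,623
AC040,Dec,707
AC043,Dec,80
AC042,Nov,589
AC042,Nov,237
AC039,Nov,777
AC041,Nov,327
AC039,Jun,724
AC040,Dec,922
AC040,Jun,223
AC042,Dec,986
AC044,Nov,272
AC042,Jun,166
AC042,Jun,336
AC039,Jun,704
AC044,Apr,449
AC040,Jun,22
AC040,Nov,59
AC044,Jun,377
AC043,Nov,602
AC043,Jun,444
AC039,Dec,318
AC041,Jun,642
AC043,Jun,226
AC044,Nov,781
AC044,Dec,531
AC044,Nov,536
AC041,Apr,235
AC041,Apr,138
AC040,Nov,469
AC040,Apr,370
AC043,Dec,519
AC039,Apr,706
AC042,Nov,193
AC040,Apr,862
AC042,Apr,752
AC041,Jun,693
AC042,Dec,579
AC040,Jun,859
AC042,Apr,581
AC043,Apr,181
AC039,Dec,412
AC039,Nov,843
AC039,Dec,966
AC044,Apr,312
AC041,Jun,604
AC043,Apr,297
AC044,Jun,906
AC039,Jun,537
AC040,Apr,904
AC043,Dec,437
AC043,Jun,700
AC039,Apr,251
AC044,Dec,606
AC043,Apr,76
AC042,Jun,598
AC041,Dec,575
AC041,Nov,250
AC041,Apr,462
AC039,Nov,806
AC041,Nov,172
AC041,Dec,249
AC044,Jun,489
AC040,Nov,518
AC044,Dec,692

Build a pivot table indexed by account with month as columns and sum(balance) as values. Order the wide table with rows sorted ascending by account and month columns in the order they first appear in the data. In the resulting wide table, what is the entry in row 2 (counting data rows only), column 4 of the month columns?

With rows sorted ascending by account, row 2 is account=AC040. month columns in first-appearance order: Apr, Dec, Nov, Jun; column 4 is Jun.
Long rows with account=AC040, month=Jun: 223 + 22 + 859 = 1104.

1104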